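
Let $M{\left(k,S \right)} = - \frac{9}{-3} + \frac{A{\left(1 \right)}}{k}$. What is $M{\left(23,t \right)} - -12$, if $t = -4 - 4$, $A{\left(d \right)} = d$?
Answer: $\frac{346}{23} \approx 15.043$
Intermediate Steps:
$t = -8$ ($t = -4 - 4 = -8$)
$M{\left(k,S \right)} = 3 + \frac{1}{k}$ ($M{\left(k,S \right)} = - \frac{9}{-3} + 1 \frac{1}{k} = \left(-9\right) \left(- \frac{1}{3}\right) + \frac{1}{k} = 3 + \frac{1}{k}$)
$M{\left(23,t \right)} - -12 = \left(3 + \frac{1}{23}\right) - -12 = \left(3 + \frac{1}{23}\right) + 12 = \frac{70}{23} + 12 = \frac{346}{23}$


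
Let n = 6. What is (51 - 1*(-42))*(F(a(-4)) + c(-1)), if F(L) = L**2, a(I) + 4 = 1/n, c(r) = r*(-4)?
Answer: 20863/12 ≈ 1738.6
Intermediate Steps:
c(r) = -4*r
a(I) = -23/6 (a(I) = -4 + 1/6 = -23/6)
(51 - 1*(-42))*(F(a(-4)) + c(-1)) = (51 - 1*(-42))*((-23/6)**2 - 4*(-1)) = (51 + 42)*(529/36 + 4) = 93*(673/36) = 20863/12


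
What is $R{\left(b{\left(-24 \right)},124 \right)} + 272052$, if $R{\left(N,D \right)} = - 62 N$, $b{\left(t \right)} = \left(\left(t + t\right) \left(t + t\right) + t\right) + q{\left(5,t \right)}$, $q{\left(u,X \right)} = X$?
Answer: $132180$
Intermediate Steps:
$b{\left(t \right)} = 2 t + 4 t^{2}$ ($b{\left(t \right)} = \left(\left(t + t\right) \left(t + t\right) + t\right) + t = \left(2 t 2 t + t\right) + t = \left(4 t^{2} + t\right) + t = \left(t + 4 t^{2}\right) + t = 2 t + 4 t^{2}$)
$R{\left(b{\left(-24 \right)},124 \right)} + 272052 = - 62 \cdot 2 \left(-24\right) \left(1 + 2 \left(-24\right)\right) + 272052 = - 62 \cdot 2 \left(-24\right) \left(1 - 48\right) + 272052 = - 62 \cdot 2 \left(-24\right) \left(-47\right) + 272052 = \left(-62\right) 2256 + 272052 = -139872 + 272052 = 132180$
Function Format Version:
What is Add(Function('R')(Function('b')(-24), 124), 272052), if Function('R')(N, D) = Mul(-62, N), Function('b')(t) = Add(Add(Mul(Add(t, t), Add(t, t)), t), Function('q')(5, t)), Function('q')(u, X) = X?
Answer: 132180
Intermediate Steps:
Function('b')(t) = Add(Mul(2, t), Mul(4, Pow(t, 2))) (Function('b')(t) = Add(Add(Mul(Add(t, t), Add(t, t)), t), t) = Add(Add(Mul(Mul(2, t), Mul(2, t)), t), t) = Add(Add(Mul(4, Pow(t, 2)), t), t) = Add(Add(t, Mul(4, Pow(t, 2))), t) = Add(Mul(2, t), Mul(4, Pow(t, 2))))
Add(Function('R')(Function('b')(-24), 124), 272052) = Add(Mul(-62, Mul(2, -24, Add(1, Mul(2, -24)))), 272052) = Add(Mul(-62, Mul(2, -24, Add(1, -48))), 272052) = Add(Mul(-62, Mul(2, -24, -47)), 272052) = Add(Mul(-62, 2256), 272052) = Add(-139872, 272052) = 132180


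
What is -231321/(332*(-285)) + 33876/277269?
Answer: 90151927/35120740 ≈ 2.5669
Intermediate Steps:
-231321/(332*(-285)) + 33876/277269 = -231321/(-94620) + 33876*(1/277269) = -231321*(-1/94620) + 11292/92423 = 929/380 + 11292/92423 = 90151927/35120740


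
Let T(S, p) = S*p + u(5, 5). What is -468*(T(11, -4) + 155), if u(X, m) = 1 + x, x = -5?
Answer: -50076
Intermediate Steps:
u(X, m) = -4 (u(X, m) = 1 - 5 = -4)
T(S, p) = -4 + S*p (T(S, p) = S*p - 4 = -4 + S*p)
-468*(T(11, -4) + 155) = -468*((-4 + 11*(-4)) + 155) = -468*((-4 - 44) + 155) = -468*(-48 + 155) = -468*107 = -50076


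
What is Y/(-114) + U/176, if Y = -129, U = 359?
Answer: 10605/3344 ≈ 3.1714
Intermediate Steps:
Y/(-114) + U/176 = -129/(-114) + 359/176 = -129*(-1/114) + 359*(1/176) = 43/38 + 359/176 = 10605/3344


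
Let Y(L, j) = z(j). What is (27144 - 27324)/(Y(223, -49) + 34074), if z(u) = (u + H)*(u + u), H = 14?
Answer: -45/9376 ≈ -0.0047995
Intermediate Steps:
z(u) = 2*u*(14 + u) (z(u) = (u + 14)*(u + u) = (14 + u)*(2*u) = 2*u*(14 + u))
Y(L, j) = 2*j*(14 + j)
(27144 - 27324)/(Y(223, -49) + 34074) = (27144 - 27324)/(2*(-49)*(14 - 49) + 34074) = -180/(2*(-49)*(-35) + 34074) = -180/(3430 + 34074) = -180/37504 = -180*1/37504 = -45/9376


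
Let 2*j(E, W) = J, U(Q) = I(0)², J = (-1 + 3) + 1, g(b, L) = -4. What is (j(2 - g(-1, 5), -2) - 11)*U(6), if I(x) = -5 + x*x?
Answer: -475/2 ≈ -237.50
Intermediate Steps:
I(x) = -5 + x²
J = 3 (J = 2 + 1 = 3)
U(Q) = 25 (U(Q) = (-5 + 0²)² = (-5 + 0)² = (-5)² = 25)
j(E, W) = 3/2 (j(E, W) = (½)*3 = 3/2)
(j(2 - g(-1, 5), -2) - 11)*U(6) = (3/2 - 11)*25 = -19/2*25 = -475/2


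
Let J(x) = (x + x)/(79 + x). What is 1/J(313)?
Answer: 196/313 ≈ 0.62620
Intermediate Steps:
J(x) = 2*x/(79 + x) (J(x) = (2*x)/(79 + x) = 2*x/(79 + x))
1/J(313) = 1/(2*313/(79 + 313)) = 1/(2*313/392) = 1/(2*313*(1/392)) = 1/(313/196) = 196/313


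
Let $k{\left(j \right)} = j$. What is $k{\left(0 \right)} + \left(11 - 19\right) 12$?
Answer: $-96$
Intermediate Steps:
$k{\left(0 \right)} + \left(11 - 19\right) 12 = 0 + \left(11 - 19\right) 12 = 0 - 96 = -96$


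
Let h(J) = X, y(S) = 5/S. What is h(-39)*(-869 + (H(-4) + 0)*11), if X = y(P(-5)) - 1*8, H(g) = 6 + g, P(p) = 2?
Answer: 9317/2 ≈ 4658.5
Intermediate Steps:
X = -11/2 (X = 5/2 - 1*8 = 5*(½) - 8 = 5/2 - 8 = -11/2 ≈ -5.5000)
h(J) = -11/2
h(-39)*(-869 + (H(-4) + 0)*11) = -11*(-869 + ((6 - 4) + 0)*11)/2 = -11*(-869 + (2 + 0)*11)/2 = -11*(-869 + 2*11)/2 = -11*(-869 + 22)/2 = -11/2*(-847) = 9317/2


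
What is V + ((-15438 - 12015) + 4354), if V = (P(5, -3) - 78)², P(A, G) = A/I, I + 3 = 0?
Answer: -150770/9 ≈ -16752.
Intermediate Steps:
I = -3 (I = -3 + 0 = -3)
P(A, G) = -A/3 (P(A, G) = A/(-3) = A*(-⅓) = -A/3)
V = 57121/9 (V = (-⅓*5 - 78)² = (-5/3 - 78)² = (-239/3)² = 57121/9 ≈ 6346.8)
V + ((-15438 - 12015) + 4354) = 57121/9 + ((-15438 - 12015) + 4354) = 57121/9 + (-27453 + 4354) = 57121/9 - 23099 = -150770/9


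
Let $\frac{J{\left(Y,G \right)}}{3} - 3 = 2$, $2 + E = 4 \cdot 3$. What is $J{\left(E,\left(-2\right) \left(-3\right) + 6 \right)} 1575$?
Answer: $23625$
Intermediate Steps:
$E = 10$ ($E = -2 + 4 \cdot 3 = -2 + 12 = 10$)
$J{\left(Y,G \right)} = 15$ ($J{\left(Y,G \right)} = 9 + 3 \cdot 2 = 9 + 6 = 15$)
$J{\left(E,\left(-2\right) \left(-3\right) + 6 \right)} 1575 = 15 \cdot 1575 = 23625$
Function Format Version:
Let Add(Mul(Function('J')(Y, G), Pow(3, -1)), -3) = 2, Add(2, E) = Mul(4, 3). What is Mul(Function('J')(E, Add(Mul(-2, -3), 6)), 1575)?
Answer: 23625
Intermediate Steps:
E = 10 (E = Add(-2, Mul(4, 3)) = Add(-2, 12) = 10)
Function('J')(Y, G) = 15 (Function('J')(Y, G) = Add(9, Mul(3, 2)) = Add(9, 6) = 15)
Mul(Function('J')(E, Add(Mul(-2, -3), 6)), 1575) = Mul(15, 1575) = 23625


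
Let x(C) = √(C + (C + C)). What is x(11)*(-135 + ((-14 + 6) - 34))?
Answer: -177*√33 ≈ -1016.8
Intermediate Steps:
x(C) = √3*√C (x(C) = √(C + 2*C) = √(3*C) = √3*√C)
x(11)*(-135 + ((-14 + 6) - 34)) = (√3*√11)*(-135 + ((-14 + 6) - 34)) = √33*(-135 + (-8 - 34)) = √33*(-135 - 42) = √33*(-177) = -177*√33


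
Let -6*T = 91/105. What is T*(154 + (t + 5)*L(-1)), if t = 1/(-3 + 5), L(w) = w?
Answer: -429/20 ≈ -21.450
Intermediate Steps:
T = -13/90 (T = -91/(6*105) = -⅙*13/15 = -13/90 ≈ -0.14444)
t = ½ (t = 1/2 = ½ ≈ 0.50000)
T*(154 + (t + 5)*L(-1)) = -13*(154 + (½ + 5)*(-1))/90 = -13*(154 + (11/2)*(-1))/90 = -13*(154 - 11/2)/90 = -13/90*297/2 = -429/20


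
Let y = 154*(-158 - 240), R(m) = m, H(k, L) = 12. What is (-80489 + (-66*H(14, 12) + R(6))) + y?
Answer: -142567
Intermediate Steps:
y = -61292 (y = 154*(-398) = -61292)
(-80489 + (-66*H(14, 12) + R(6))) + y = (-80489 + (-66*12 + 6)) - 61292 = (-80489 + (-792 + 6)) - 61292 = (-80489 - 786) - 61292 = -81275 - 61292 = -142567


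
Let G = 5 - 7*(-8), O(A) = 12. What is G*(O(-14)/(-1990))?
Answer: -366/995 ≈ -0.36784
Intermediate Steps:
G = 61 (G = 5 + 56 = 61)
G*(O(-14)/(-1990)) = 61*(12/(-1990)) = 61*(12*(-1/1990)) = 61*(-6/995) = -366/995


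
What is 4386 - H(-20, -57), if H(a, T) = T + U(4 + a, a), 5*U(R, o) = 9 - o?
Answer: 22186/5 ≈ 4437.2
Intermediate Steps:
U(R, o) = 9/5 - o/5 (U(R, o) = (9 - o)/5 = 9/5 - o/5)
H(a, T) = 9/5 + T - a/5 (H(a, T) = T + (9/5 - a/5) = 9/5 + T - a/5)
4386 - H(-20, -57) = 4386 - (9/5 - 57 - 1/5*(-20)) = 4386 - (9/5 - 57 + 4) = 4386 - 1*(-256/5) = 4386 + 256/5 = 22186/5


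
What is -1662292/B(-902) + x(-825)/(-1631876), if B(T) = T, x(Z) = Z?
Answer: 1356327581971/735976076 ≈ 1842.9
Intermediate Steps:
-1662292/B(-902) + x(-825)/(-1631876) = -1662292/(-902) - 825/(-1631876) = -1662292*(-1/902) - 825*(-1/1631876) = 831146/451 + 825/1631876 = 1356327581971/735976076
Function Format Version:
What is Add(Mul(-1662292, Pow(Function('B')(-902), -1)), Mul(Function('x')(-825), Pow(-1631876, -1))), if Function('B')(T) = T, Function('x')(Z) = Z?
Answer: Rational(1356327581971, 735976076) ≈ 1842.9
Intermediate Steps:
Add(Mul(-1662292, Pow(Function('B')(-902), -1)), Mul(Function('x')(-825), Pow(-1631876, -1))) = Add(Mul(-1662292, Pow(-902, -1)), Mul(-825, Pow(-1631876, -1))) = Add(Mul(-1662292, Rational(-1, 902)), Mul(-825, Rational(-1, 1631876))) = Add(Rational(831146, 451), Rational(825, 1631876)) = Rational(1356327581971, 735976076)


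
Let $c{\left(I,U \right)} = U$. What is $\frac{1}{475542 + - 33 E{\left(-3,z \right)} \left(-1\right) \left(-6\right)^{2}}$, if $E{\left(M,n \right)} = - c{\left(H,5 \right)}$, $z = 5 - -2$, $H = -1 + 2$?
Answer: $\frac{1}{469602} \approx 2.1295 \cdot 10^{-6}$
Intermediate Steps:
$H = 1$
$z = 7$ ($z = 5 + 2 = 7$)
$E{\left(M,n \right)} = -5$ ($E{\left(M,n \right)} = \left(-1\right) 5 = -5$)
$\frac{1}{475542 + - 33 E{\left(-3,z \right)} \left(-1\right) \left(-6\right)^{2}} = \frac{1}{475542 + - 33 \left(\left(-5\right) \left(-1\right)\right) \left(-6\right)^{2}} = \frac{1}{475542 + \left(-33\right) 5 \cdot 36} = \frac{1}{475542 - 5940} = \frac{1}{469602}$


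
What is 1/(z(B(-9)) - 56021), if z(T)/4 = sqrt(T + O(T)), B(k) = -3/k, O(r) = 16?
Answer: -24009/1345008077 - 4*sqrt(3)/1345008077 ≈ -1.7856e-5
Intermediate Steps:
z(T) = 4*sqrt(16 + T) (z(T) = 4*sqrt(T + 16) = 4*sqrt(16 + T))
1/(z(B(-9)) - 56021) = 1/(4*sqrt(16 - 3/(-9)) - 56021) = 1/(4*sqrt(16 - 3*(-1/9)) - 56021) = 1/(4*sqrt(16 + 1/3) - 56021) = 1/(4*sqrt(49/3) - 56021) = 1/(4*(7*sqrt(3)/3) - 56021) = 1/(28*sqrt(3)/3 - 56021) = 1/(-56021 + 28*sqrt(3)/3)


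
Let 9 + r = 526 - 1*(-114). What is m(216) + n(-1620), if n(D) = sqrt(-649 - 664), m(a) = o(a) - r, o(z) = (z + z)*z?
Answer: 92681 + I*sqrt(1313) ≈ 92681.0 + 36.235*I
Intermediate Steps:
r = 631 (r = -9 + (526 - 1*(-114)) = -9 + (526 + 114) = -9 + 640 = 631)
o(z) = 2*z**2 (o(z) = (2*z)*z = 2*z**2)
m(a) = -631 + 2*a**2 (m(a) = 2*a**2 - 1*631 = 2*a**2 - 631 = -631 + 2*a**2)
n(D) = I*sqrt(1313) (n(D) = sqrt(-1313) = I*sqrt(1313))
m(216) + n(-1620) = (-631 + 2*216**2) + I*sqrt(1313) = (-631 + 2*46656) + I*sqrt(1313) = (-631 + 93312) + I*sqrt(1313) = 92681 + I*sqrt(1313)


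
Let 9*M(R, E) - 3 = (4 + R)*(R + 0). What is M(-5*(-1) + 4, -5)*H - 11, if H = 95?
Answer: 3767/3 ≈ 1255.7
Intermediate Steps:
M(R, E) = ⅓ + R*(4 + R)/9 (M(R, E) = ⅓ + ((4 + R)*(R + 0))/9 = ⅓ + ((4 + R)*R)/9 = ⅓ + (R*(4 + R))/9 = ⅓ + R*(4 + R)/9)
M(-5*(-1) + 4, -5)*H - 11 = (⅓ + (-5*(-1) + 4)²/9 + 4*(-5*(-1) + 4)/9)*95 - 11 = (⅓ + (5 + 4)²/9 + 4*(5 + 4)/9)*95 - 11 = (⅓ + (⅑)*9² + (4/9)*9)*95 - 11 = (⅓ + (⅑)*81 + 4)*95 - 11 = (⅓ + 9 + 4)*95 - 11 = (40/3)*95 - 11 = 3800/3 - 11 = 3767/3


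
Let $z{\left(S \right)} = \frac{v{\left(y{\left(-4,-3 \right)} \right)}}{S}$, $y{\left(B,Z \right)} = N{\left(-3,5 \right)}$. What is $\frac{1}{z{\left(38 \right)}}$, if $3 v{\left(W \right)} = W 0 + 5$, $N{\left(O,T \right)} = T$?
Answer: $\frac{114}{5} \approx 22.8$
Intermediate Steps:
$y{\left(B,Z \right)} = 5$
$v{\left(W \right)} = \frac{5}{3}$ ($v{\left(W \right)} = \frac{W 0 + 5}{3} = \frac{0 + 5}{3} = \frac{1}{3} \cdot 5 = \frac{5}{3}$)
$z{\left(S \right)} = \frac{5}{3 S}$
$\frac{1}{z{\left(38 \right)}} = \frac{1}{\frac{5}{3} \cdot \frac{1}{38}} = \frac{1}{\frac{5}{114}} = \frac{114}{5}$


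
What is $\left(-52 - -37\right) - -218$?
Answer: $203$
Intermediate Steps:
$\left(-52 - -37\right) - -218 = \left(-52 + 37\right) + 218 = -15 + 218 = 203$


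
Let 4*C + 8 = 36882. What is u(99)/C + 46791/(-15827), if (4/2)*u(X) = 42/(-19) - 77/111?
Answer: -95763211162/32390066289 ≈ -2.9566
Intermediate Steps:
u(X) = -6125/4218 (u(X) = (42/(-19) - 77/111)/2 = (42*(-1/19) - 77*1/111)/2 = (-42/19 - 77/111)/2 = (½)*(-6125/2109) = -6125/4218)
C = 18437/2 (C = -2 + (¼)*36882 = -2 + 18441/2 = 18437/2 ≈ 9218.5)
u(99)/C + 46791/(-15827) = -6125/(4218*18437/2) + 46791/(-15827) = -6125/4218*2/18437 + 46791*(-1/15827) = -6125/38883633 - 46791/15827 = -95763211162/32390066289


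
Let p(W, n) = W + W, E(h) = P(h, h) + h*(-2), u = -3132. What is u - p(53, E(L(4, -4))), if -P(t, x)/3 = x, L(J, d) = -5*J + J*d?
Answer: -3238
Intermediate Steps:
P(t, x) = -3*x
E(h) = -5*h (E(h) = -3*h + h*(-2) = -3*h - 2*h = -5*h)
p(W, n) = 2*W
u - p(53, E(L(4, -4))) = -3132 - 2*53 = -3132 - 1*106 = -3132 - 106 = -3238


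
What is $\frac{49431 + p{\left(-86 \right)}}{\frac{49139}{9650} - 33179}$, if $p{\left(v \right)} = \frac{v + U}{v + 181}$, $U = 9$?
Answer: $- \frac{9063025240}{6082436009} \approx -1.49$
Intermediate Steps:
$p{\left(v \right)} = \frac{9 + v}{181 + v}$ ($p{\left(v \right)} = \frac{v + 9}{v + 181} = \frac{9 + v}{181 + v}$)
$\frac{49431 + p{\left(-86 \right)}}{\frac{49139}{9650} - 33179} = \frac{49431 + \frac{9 - 86}{181 - 86}}{\frac{49139}{9650} - 33179} = \frac{49431 + \frac{1}{95} \left(-77\right)}{49139 \cdot \frac{1}{9650} - 33179} = \frac{49431 + \frac{1}{95} \left(-77\right)}{\frac{49139}{9650} - 33179} = \frac{49431 - \frac{77}{95}}{- \frac{320128211}{9650}} = \frac{4695868}{95} \left(- \frac{9650}{320128211}\right) = - \frac{9063025240}{6082436009}$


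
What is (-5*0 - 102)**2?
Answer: 10404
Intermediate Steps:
(-5*0 - 102)**2 = (0 - 102)**2 = (-102)**2 = 10404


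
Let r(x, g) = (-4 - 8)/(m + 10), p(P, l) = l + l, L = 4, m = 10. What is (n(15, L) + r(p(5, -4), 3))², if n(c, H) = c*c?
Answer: 1258884/25 ≈ 50355.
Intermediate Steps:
n(c, H) = c²
p(P, l) = 2*l
r(x, g) = -⅗ (r(x, g) = (-4 - 8)/(10 + 10) = -12/20 = -12*1/20 = -⅗)
(n(15, L) + r(p(5, -4), 3))² = (15² - ⅗)² = (225 - ⅗)² = (1122/5)² = 1258884/25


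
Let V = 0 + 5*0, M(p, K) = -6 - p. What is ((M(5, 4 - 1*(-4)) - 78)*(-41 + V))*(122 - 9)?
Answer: 412337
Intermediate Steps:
V = 0 (V = 0 + 0 = 0)
((M(5, 4 - 1*(-4)) - 78)*(-41 + V))*(122 - 9) = (((-6 - 1*5) - 78)*(-41 + 0))*(122 - 9) = (((-6 - 5) - 78)*(-41))*113 = ((-11 - 78)*(-41))*113 = -89*(-41)*113 = 3649*113 = 412337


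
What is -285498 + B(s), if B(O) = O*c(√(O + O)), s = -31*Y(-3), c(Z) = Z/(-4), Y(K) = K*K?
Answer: -285498 + 837*I*√62/4 ≈ -2.855e+5 + 1647.6*I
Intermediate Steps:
Y(K) = K²
c(Z) = -Z/4 (c(Z) = Z*(-¼) = -Z/4)
s = -279 (s = -31*(-3)² = -31*9 = -279)
B(O) = -√2*O^(3/2)/4 (B(O) = O*(-√(O + O)/4) = O*(-√2*√O/4) = -√2*O^(3/2)/4)
-285498 + B(s) = -285498 - √2*(-279)^(3/2)/4 = -285498 - √2*(-837*I*√31)/4 = -285498 + 837*I*√62/4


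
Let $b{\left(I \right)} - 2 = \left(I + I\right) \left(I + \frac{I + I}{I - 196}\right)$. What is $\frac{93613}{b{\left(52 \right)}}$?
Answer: $\frac{842517}{48014} \approx 17.547$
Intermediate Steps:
$b{\left(I \right)} = 2 + 2 I \left(I + \frac{2 I}{-196 + I}\right)$ ($b{\left(I \right)} = 2 + \left(I + I\right) \left(I + \frac{I + I}{I - 196}\right) = 2 + 2 I \left(I + \frac{2 I}{-196 + I}\right)$)
$\frac{93613}{b{\left(52 \right)}} = \frac{93613}{2 \frac{1}{-196 + 52} \left(-196 + 52 + 52^{3} - 194 \cdot 52^{2}\right)} = \frac{93613}{2 \frac{1}{-144} \left(-196 + 52 + 140608 - 524576\right)} = \frac{93613}{2 \left(- \frac{1}{144}\right) \left(-196 + 52 + 140608 - 524576\right)} = \frac{93613}{2 \left(- \frac{1}{144}\right) \left(-384112\right)} = \frac{93613}{\frac{48014}{9}} = 93613 \cdot \frac{9}{48014} = \frac{842517}{48014}$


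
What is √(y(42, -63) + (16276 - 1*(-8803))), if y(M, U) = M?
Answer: √25121 ≈ 158.50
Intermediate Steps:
√(y(42, -63) + (16276 - 1*(-8803))) = √(42 + (16276 - 1*(-8803))) = √(42 + (16276 + 8803)) = √(42 + 25079) = √25121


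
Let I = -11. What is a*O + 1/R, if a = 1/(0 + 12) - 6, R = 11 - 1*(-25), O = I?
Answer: 586/9 ≈ 65.111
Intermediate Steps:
O = -11
R = 36 (R = 11 + 25 = 36)
a = -71/12 (a = 1/12 - 6 = -71/12 ≈ -5.9167)
a*O + 1/R = -71/12*(-11) + 1/36 = 781/12 + 1/36 = 586/9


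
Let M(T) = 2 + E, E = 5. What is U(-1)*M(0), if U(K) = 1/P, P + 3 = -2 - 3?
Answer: -7/8 ≈ -0.87500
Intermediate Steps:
P = -8 (P = -3 + (-2 - 3) = -3 - 5 = -8)
U(K) = -⅛ (U(K) = 1/(-8) = -⅛)
M(T) = 7 (M(T) = 2 + 5 = 7)
U(-1)*M(0) = -⅛*7 = -7/8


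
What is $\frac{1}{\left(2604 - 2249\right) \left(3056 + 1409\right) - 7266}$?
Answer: $\frac{1}{1577809} \approx 6.3379 \cdot 10^{-7}$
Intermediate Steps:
$\frac{1}{\left(2604 - 2249\right) \left(3056 + 1409\right) - 7266} = \frac{1}{355 \cdot 4465 - 7266} = \frac{1}{1585075 - 7266} = \frac{1}{1577809}$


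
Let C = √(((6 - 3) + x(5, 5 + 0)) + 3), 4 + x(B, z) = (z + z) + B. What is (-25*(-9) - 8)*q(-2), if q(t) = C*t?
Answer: -434*√17 ≈ -1789.4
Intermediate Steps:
x(B, z) = -4 + B + 2*z (x(B, z) = -4 + ((z + z) + B) = -4 + (2*z + B) = -4 + (B + 2*z) = -4 + B + 2*z)
C = √17 (C = √(((6 - 3) + (-4 + 5 + 2*(5 + 0))) + 3) = √((3 + (-4 + 5 + 2*5)) + 3) = √((3 + (-4 + 5 + 10)) + 3) = √((3 + 11) + 3) = √(14 + 3) = √17 ≈ 4.1231)
q(t) = t*√17 (q(t) = √17*t = t*√17)
(-25*(-9) - 8)*q(-2) = (-25*(-9) - 8)*(-2*√17) = (225 - 8)*(-2*√17) = 217*(-2*√17) = -434*√17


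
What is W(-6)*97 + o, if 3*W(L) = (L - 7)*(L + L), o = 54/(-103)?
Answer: 519478/103 ≈ 5043.5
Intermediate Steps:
o = -54/103 (o = 54*(-1/103) = -54/103 ≈ -0.52427)
W(L) = 2*L*(-7 + L)/3 (W(L) = ((L - 7)*(L + L))/3 = ((-7 + L)*(2*L))/3 = (2*L*(-7 + L))/3 = 2*L*(-7 + L)/3)
W(-6)*97 + o = ((⅔)*(-6)*(-7 - 6))*97 - 54/103 = ((⅔)*(-6)*(-13))*97 - 54/103 = 52*97 - 54/103 = 5044 - 54/103 = 519478/103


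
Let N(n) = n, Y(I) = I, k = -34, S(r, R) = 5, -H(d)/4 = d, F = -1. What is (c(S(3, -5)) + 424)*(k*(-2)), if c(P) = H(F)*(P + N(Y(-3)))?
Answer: 29376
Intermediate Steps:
H(d) = -4*d
c(P) = -12 + 4*P (c(P) = (-4*(-1))*(P - 3) = 4*(-3 + P) = -12 + 4*P)
(c(S(3, -5)) + 424)*(k*(-2)) = ((-12 + 4*5) + 424)*(-34*(-2)) = ((-12 + 20) + 424)*68 = (8 + 424)*68 = 432*68 = 29376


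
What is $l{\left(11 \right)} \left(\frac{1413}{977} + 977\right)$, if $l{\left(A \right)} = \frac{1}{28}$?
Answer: $\frac{477971}{13678} \approx 34.945$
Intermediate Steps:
$l{\left(A \right)} = \frac{1}{28}$
$l{\left(11 \right)} \left(\frac{1413}{977} + 977\right) = \frac{\frac{1413}{977} + 977}{28} = \frac{1}{28} \cdot \frac{955942}{977} = \frac{477971}{13678}$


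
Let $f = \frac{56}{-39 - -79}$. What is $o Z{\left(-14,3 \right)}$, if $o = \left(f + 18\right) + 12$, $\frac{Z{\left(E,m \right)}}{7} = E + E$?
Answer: $- \frac{30772}{5} \approx -6154.4$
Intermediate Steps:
$Z{\left(E,m \right)} = 14 E$ ($Z{\left(E,m \right)} = 7 \left(E + E\right) = 7 \cdot 2 E = 14 E$)
$f = \frac{7}{5}$ ($f = \frac{56}{-39 + 79} = \frac{56}{40} = 56 \cdot \frac{1}{40} = \frac{7}{5} \approx 1.4$)
$o = \frac{157}{5}$ ($o = \left(\frac{7}{5} + 18\right) + 12 = \frac{97}{5} + 12 = \frac{157}{5} \approx 31.4$)
$o Z{\left(-14,3 \right)} = \frac{157 \cdot 14 \left(-14\right)}{5} = \frac{157}{5} \left(-196\right) = - \frac{30772}{5}$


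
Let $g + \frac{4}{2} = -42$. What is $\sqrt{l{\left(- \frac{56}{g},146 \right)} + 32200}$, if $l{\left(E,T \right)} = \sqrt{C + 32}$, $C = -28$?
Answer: $3 \sqrt{3578} \approx 179.45$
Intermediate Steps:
$g = -44$ ($g = -2 - 42 = -44$)
$l{\left(E,T \right)} = 2$ ($l{\left(E,T \right)} = \sqrt{-28 + 32} = \sqrt{4} = 2$)
$\sqrt{l{\left(- \frac{56}{g},146 \right)} + 32200} = \sqrt{2 + 32200} = \sqrt{32202} = 3 \sqrt{3578}$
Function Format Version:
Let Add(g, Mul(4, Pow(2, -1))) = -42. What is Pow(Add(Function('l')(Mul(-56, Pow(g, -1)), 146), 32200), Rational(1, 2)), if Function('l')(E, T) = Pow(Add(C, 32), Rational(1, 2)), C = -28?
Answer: Mul(3, Pow(3578, Rational(1, 2))) ≈ 179.45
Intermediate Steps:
g = -44 (g = Add(-2, -42) = -44)
Function('l')(E, T) = 2 (Function('l')(E, T) = Pow(Add(-28, 32), Rational(1, 2)) = Pow(4, Rational(1, 2)) = 2)
Pow(Add(Function('l')(Mul(-56, Pow(g, -1)), 146), 32200), Rational(1, 2)) = Pow(Add(2, 32200), Rational(1, 2)) = Pow(32202, Rational(1, 2)) = Mul(3, Pow(3578, Rational(1, 2)))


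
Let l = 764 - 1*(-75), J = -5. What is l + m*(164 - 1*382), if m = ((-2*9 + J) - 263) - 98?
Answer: 84551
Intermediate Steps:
m = -384 (m = ((-2*9 - 5) - 263) - 98 = ((-18 - 5) - 263) - 98 = (-23 - 263) - 98 = -286 - 98 = -384)
l = 839 (l = 764 + 75 = 839)
l + m*(164 - 1*382) = 839 - 384*(164 - 1*382) = 839 - 384*(164 - 382) = 839 - 384*(-218) = 839 + 83712 = 84551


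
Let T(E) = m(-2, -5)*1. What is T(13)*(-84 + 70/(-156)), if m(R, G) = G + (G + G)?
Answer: 32935/26 ≈ 1266.7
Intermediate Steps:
m(R, G) = 3*G (m(R, G) = G + 2*G = 3*G)
T(E) = -15 (T(E) = (3*(-5))*1 = -15*1 = -15)
T(13)*(-84 + 70/(-156)) = -15*(-84 + 70/(-156)) = -15*(-84 + 70*(-1/156)) = -15*(-84 - 35/78) = -15*(-6587/78) = 32935/26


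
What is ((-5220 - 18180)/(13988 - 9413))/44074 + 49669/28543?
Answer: 66763448225/38369127551 ≈ 1.7400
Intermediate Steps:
((-5220 - 18180)/(13988 - 9413))/44074 + 49669/28543 = -23400/4575*(1/44074) + 49669*(1/28543) = -23400*1/4575*(1/44074) + 49669/28543 = -312/61*1/44074 + 49669/28543 = -156/1344257 + 49669/28543 = 66763448225/38369127551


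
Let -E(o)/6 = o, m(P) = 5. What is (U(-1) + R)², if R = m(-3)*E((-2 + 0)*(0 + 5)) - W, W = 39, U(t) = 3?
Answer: 69696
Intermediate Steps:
E(o) = -6*o
R = 261 (R = 5*(-6*(-2 + 0)*(0 + 5)) - 1*39 = 5*(-(-12)*5) - 39 = 5*(-6*(-10)) - 39 = 5*60 - 39 = 300 - 39 = 261)
(U(-1) + R)² = (3 + 261)² = 264² = 69696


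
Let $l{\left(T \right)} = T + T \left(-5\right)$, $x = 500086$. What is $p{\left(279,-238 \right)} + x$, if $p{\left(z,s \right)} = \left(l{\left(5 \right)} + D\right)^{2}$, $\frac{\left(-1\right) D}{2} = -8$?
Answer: $500102$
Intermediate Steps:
$D = 16$ ($D = \left(-2\right) \left(-8\right) = 16$)
$l{\left(T \right)} = - 4 T$ ($l{\left(T \right)} = T - 5 T = - 4 T$)
$p{\left(z,s \right)} = 16$ ($p{\left(z,s \right)} = \left(\left(-4\right) 5 + 16\right)^{2} = \left(-20 + 16\right)^{2} = \left(-4\right)^{2} = 16$)
$p{\left(279,-238 \right)} + x = 16 + 500086 = 500102$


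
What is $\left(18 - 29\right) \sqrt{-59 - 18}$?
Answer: $- 11 i \sqrt{77} \approx - 96.525 i$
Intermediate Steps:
$\left(18 - 29\right) \sqrt{-59 - 18} = - 11 \sqrt{-77} = - 11 i \sqrt{77}$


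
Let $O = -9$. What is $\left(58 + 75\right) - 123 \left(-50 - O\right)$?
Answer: $5176$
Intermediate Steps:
$\left(58 + 75\right) - 123 \left(-50 - O\right) = \left(58 + 75\right) - 123 \left(-50 - -9\right) = 133 - 123 \left(-50 + 9\right) = 133 - -5043 = 133 + 5043 = 5176$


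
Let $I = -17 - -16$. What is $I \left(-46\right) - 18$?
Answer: $28$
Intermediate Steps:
$I = -1$ ($I = -17 + 16 = -1$)
$I \left(-46\right) - 18 = \left(-1\right) \left(-46\right) - 18 = 46 - 18 = 28$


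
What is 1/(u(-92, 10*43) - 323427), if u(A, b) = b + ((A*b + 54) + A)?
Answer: -1/362595 ≈ -2.7579e-6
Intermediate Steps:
u(A, b) = 54 + A + b + A*b (u(A, b) = b + ((54 + A*b) + A) = b + (54 + A + A*b) = 54 + A + b + A*b)
1/(u(-92, 10*43) - 323427) = 1/((54 - 92 + 10*43 - 920*43) - 323427) = 1/((54 - 92 + 430 - 92*430) - 323427) = 1/((54 - 92 + 430 - 39560) - 323427) = 1/(-39168 - 323427) = 1/(-362595) = -1/362595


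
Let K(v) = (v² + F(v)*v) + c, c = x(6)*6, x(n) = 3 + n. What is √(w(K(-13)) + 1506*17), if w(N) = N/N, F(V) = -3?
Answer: √25603 ≈ 160.01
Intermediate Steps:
c = 54 (c = (3 + 6)*6 = 9*6 = 54)
K(v) = 54 + v² - 3*v (K(v) = (v² - 3*v) + 54 = 54 + v² - 3*v)
w(N) = 1
√(w(K(-13)) + 1506*17) = √(1 + 1506*17) = √(1 + 25602) = √25603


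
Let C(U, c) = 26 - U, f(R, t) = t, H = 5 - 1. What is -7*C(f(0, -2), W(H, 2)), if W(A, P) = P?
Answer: -196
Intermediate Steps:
H = 4
-7*C(f(0, -2), W(H, 2)) = -7*(26 - 1*(-2)) = -7*(26 + 2) = -7*28 = -196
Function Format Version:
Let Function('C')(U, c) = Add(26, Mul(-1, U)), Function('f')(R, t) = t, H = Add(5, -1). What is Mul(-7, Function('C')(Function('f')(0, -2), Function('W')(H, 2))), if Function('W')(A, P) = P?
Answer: -196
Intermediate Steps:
H = 4
Mul(-7, Function('C')(Function('f')(0, -2), Function('W')(H, 2))) = Mul(-7, Add(26, Mul(-1, -2))) = Mul(-7, Add(26, 2)) = Mul(-7, 28) = -196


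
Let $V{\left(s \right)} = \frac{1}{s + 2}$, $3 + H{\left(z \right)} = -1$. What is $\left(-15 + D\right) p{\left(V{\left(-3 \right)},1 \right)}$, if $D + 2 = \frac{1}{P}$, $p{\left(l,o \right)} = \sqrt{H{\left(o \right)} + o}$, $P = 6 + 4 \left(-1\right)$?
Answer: $- \frac{33 i \sqrt{3}}{2} \approx - 28.579 i$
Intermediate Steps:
$H{\left(z \right)} = -4$ ($H{\left(z \right)} = -3 - 1 = -4$)
$V{\left(s \right)} = \frac{1}{2 + s}$
$P = 2$ ($P = 6 - 4 = 2$)
$p{\left(l,o \right)} = \sqrt{-4 + o}$
$D = - \frac{3}{2}$ ($D = -2 + \frac{1}{2} = - \frac{3}{2} \approx -1.5$)
$\left(-15 + D\right) p{\left(V{\left(-3 \right)},1 \right)} = \left(-15 - \frac{3}{2}\right) \sqrt{-4 + 1} = - \frac{33 \sqrt{-3}}{2} = - \frac{33 i \sqrt{3}}{2}$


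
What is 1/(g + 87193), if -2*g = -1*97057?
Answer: 2/271443 ≈ 7.3680e-6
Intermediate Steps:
g = 97057/2 (g = -(-1)*97057/2 = -½*(-97057) = 97057/2 ≈ 48529.)
1/(g + 87193) = 1/(97057/2 + 87193) = 1/(271443/2) = 2/271443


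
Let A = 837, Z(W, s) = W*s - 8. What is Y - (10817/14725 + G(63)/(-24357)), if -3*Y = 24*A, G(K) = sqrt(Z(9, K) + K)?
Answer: -98609417/14725 + sqrt(622)/24357 ≈ -6696.7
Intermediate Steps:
Z(W, s) = -8 + W*s
G(K) = sqrt(-8 + 10*K) (G(K) = sqrt((-8 + 9*K) + K) = sqrt(-8 + 10*K))
Y = -6696 (Y = -8*837 = -1/3*20088 = -6696)
Y - (10817/14725 + G(63)/(-24357)) = -6696 - (10817/14725 + sqrt(-8 + 10*63)/(-24357)) = -6696 - (10817*(1/14725) + sqrt(-8 + 630)*(-1/24357)) = -6696 - (10817/14725 + sqrt(622)*(-1/24357)) = -6696 - (10817/14725 - sqrt(622)/24357) = -6696 + (-10817/14725 + sqrt(622)/24357) = -98609417/14725 + sqrt(622)/24357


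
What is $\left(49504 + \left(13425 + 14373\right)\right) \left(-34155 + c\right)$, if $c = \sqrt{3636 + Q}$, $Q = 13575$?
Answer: $-2640249810 + 77302 \sqrt{17211} \approx -2.6301 \cdot 10^{9}$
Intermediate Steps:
$c = \sqrt{17211}$ ($c = \sqrt{3636 + 13575} = \sqrt{17211} \approx 131.19$)
$\left(49504 + \left(13425 + 14373\right)\right) \left(-34155 + c\right) = \left(49504 + \left(13425 + 14373\right)\right) \left(-34155 + \sqrt{17211}\right) = \left(49504 + 27798\right) \left(-34155 + \sqrt{17211}\right) = 77302 \left(-34155 + \sqrt{17211}\right) = -2640249810 + 77302 \sqrt{17211}$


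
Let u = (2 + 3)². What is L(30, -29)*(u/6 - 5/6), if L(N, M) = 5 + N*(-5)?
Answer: -1450/3 ≈ -483.33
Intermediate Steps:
L(N, M) = 5 - 5*N
u = 25 (u = 5² = 25)
L(30, -29)*(u/6 - 5/6) = (5 - 5*30)*(25/6 - 5/6) = (5 - 150)*(25*(⅙) - 5*⅙) = -145*(25/6 - ⅚) = -145*10/3 = -1450/3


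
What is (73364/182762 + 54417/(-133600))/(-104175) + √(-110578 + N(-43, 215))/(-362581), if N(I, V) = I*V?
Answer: 71964677/1271820654180000 - I*√119823/362581 ≈ 5.6584e-8 - 0.0009547*I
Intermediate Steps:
(73364/182762 + 54417/(-133600))/(-104175) + √(-110578 + N(-43, 215))/(-362581) = (73364/182762 + 54417/(-133600))/(-104175) + √(-110578 - 43*215)/(-362581) = (73364*(1/182762) + 54417*(-1/133600))*(-1/104175) + √(-110578 - 9245)*(-1/362581) = (36682/91381 - 54417/133600)*(-1/104175) + √(-119823)*(-1/362581) = -71964677/12208501600*(-1/104175) + (I*√119823)*(-1/362581) = 71964677/1271820654180000 - I*√119823/362581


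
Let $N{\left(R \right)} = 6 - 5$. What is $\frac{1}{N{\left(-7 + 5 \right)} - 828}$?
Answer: $- \frac{1}{827} \approx -0.0012092$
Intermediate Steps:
$N{\left(R \right)} = 1$ ($N{\left(R \right)} = 6 - 5 = 1$)
$\frac{1}{N{\left(-7 + 5 \right)} - 828} = \frac{1}{1 - 828} = \frac{1}{-827} = - \frac{1}{827}$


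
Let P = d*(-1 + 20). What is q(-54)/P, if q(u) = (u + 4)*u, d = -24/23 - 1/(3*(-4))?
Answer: -149040/1007 ≈ -148.00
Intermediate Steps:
d = -265/276 (d = -24*1/23 - 1/(-12) = -24/23 - 1*(-1/12) = -24/23 + 1/12 = -265/276 ≈ -0.96014)
q(u) = u*(4 + u) (q(u) = (4 + u)*u = u*(4 + u))
P = -5035/276 (P = -265*(-1 + 20)/276 = -265/276*19 = -5035/276 ≈ -18.243)
q(-54)/P = (-54*(4 - 54))/(-5035/276) = -54*(-50)*(-276/5035) = 2700*(-276/5035) = -149040/1007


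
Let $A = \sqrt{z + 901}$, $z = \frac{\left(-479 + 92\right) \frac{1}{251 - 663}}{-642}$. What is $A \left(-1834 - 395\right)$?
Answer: $- \frac{2229 \sqrt{1750999706038}}{44084} \approx -66907.0$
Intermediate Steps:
$z = - \frac{129}{88168}$ ($z = - \frac{387}{-412} \left(- \frac{1}{642}\right) = \left(-387\right) \left(- \frac{1}{412}\right) \left(- \frac{1}{642}\right) = \frac{387}{412} \left(- \frac{1}{642}\right) = - \frac{129}{88168} \approx -0.0014631$)
$A = \frac{\sqrt{1750999706038}}{44084}$ ($A = \sqrt{- \frac{129}{88168} + 901} = \sqrt{\frac{79439239}{88168}} = \frac{\sqrt{1750999706038}}{44084} \approx 30.017$)
$A \left(-1834 - 395\right) = \frac{\sqrt{1750999706038}}{44084} \left(-1834 - 395\right) = \frac{\sqrt{1750999706038}}{44084} \left(-2229\right) = - \frac{2229 \sqrt{1750999706038}}{44084}$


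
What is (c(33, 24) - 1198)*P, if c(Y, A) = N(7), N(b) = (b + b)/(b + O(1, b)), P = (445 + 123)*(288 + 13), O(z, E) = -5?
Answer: -203622888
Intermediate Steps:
P = 170968 (P = 568*301 = 170968)
N(b) = 2*b/(-5 + b) (N(b) = (b + b)/(b - 5) = (2*b)/(-5 + b) = 2*b/(-5 + b))
c(Y, A) = 7 (c(Y, A) = 2*7/(-5 + 7) = 2*7/2 = 2*7*(1/2) = 7)
(c(33, 24) - 1198)*P = (7 - 1198)*170968 = -1191*170968 = -203622888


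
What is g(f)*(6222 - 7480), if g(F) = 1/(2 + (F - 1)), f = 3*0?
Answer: -1258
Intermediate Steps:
f = 0
g(F) = 1/(1 + F) (g(F) = 1/(2 + (-1 + F)) = 1/(1 + F))
g(f)*(6222 - 7480) = (6222 - 7480)/(1 + 0) = -1258/1 = 1*(-1258) = -1258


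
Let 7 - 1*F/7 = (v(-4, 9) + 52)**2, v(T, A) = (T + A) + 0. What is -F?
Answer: 22694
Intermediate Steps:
v(T, A) = A + T (v(T, A) = (A + T) + 0 = A + T)
F = -22694 (F = 49 - 7*((9 - 4) + 52)**2 = 49 - 7*(5 + 52)**2 = 49 - 7*57**2 = 49 - 7*3249 = 49 - 22743 = -22694)
-F = -1*(-22694) = 22694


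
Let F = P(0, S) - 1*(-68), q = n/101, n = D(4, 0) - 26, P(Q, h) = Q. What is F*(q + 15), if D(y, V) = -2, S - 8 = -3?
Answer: 101116/101 ≈ 1001.1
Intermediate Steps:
S = 5 (S = 8 - 3 = 5)
n = -28 (n = -2 - 26 = -28)
q = -28/101 ≈ -0.27723
F = 68 (F = 0 - 1*(-68) = 0 + 68 = 68)
F*(q + 15) = 68*(-28/101 + 15) = 68*(1487/101) = 101116/101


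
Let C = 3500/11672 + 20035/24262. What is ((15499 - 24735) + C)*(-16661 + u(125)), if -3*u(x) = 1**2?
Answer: 2723282147409472/17699129 ≈ 1.5387e+8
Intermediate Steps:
u(x) = -1/3 (u(x) = -1/3*1**2 = -1/3*1 = -1/3)
C = 19922845/17699129 (C = 3500*(1/11672) + 20035*(1/24262) = 875/2918 + 20035/24262 = 19922845/17699129 ≈ 1.1256)
((15499 - 24735) + C)*(-16661 + u(125)) = ((15499 - 24735) + 19922845/17699129)*(-16661 - 1/3) = (-9236 + 19922845/17699129)*(-49984/3) = -163449232599/17699129*(-49984/3) = 2723282147409472/17699129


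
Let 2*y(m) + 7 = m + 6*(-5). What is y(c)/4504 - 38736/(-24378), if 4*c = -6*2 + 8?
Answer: 29000627/18299752 ≈ 1.5848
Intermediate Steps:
c = -1 (c = (-6*2 + 8)/4 = (-12 + 8)/4 = (¼)*(-4) = -1)
y(m) = -37/2 + m/2 (y(m) = -7/2 + (m + 6*(-5))/2 = -7/2 + (m - 30)/2 = -7/2 + (-30 + m)/2 = -7/2 + (-15 + m/2) = -37/2 + m/2)
y(c)/4504 - 38736/(-24378) = (-37/2 + (½)*(-1))/4504 - 38736/(-24378) = (-37/2 - ½)*(1/4504) - 38736*(-1/24378) = -19*1/4504 + 6456/4063 = -19/4504 + 6456/4063 = 29000627/18299752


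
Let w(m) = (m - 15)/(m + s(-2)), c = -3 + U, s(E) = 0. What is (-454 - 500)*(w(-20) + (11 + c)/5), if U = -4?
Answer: -24327/10 ≈ -2432.7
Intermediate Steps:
c = -7 (c = -3 - 4 = -7)
w(m) = (-15 + m)/m (w(m) = (m - 15)/(m + 0) = (-15 + m)/m)
(-454 - 500)*(w(-20) + (11 + c)/5) = (-454 - 500)*((-15 - 20)/(-20) + (11 - 7)/5) = -954*(-1/20*(-35) + 4*(⅕)) = -954*(7/4 + ⅘) = -954*51/20 = -24327/10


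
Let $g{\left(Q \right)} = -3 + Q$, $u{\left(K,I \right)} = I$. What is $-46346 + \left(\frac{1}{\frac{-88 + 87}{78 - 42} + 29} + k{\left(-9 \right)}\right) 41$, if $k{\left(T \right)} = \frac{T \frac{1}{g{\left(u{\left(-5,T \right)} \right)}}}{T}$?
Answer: $- \frac{580091587}{12516} \approx -46348.0$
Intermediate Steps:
$k{\left(T \right)} = \frac{1}{-3 + T}$ ($k{\left(T \right)} = \frac{T \frac{1}{-3 + T}}{T} = \frac{1}{-3 + T}$)
$-46346 + \left(\frac{1}{\frac{-88 + 87}{78 - 42} + 29} + k{\left(-9 \right)}\right) 41 = -46346 + \left(\frac{1}{\frac{-88 + 87}{78 - 42} + 29} + \frac{1}{-3 - 9}\right) 41 = -46346 + \left(\frac{1}{- \frac{1}{36} + 29} + \frac{1}{-12}\right) 41 = -46346 + \left(\frac{1}{\left(-1\right) \frac{1}{36} + 29} - \frac{1}{12}\right) 41 = -46346 + \left(\frac{1}{- \frac{1}{36} + 29} - \frac{1}{12}\right) 41 = -46346 + \left(\frac{1}{\frac{1043}{36}} - \frac{1}{12}\right) 41 = -46346 + \left(\frac{36}{1043} - \frac{1}{12}\right) 41 = -46346 - \frac{25051}{12516} = - \frac{580091587}{12516}$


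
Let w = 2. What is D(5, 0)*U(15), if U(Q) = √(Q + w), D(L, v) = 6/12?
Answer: √17/2 ≈ 2.0616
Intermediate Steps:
D(L, v) = ½ (D(L, v) = 6*(1/12) = ½)
U(Q) = √(2 + Q) (U(Q) = √(Q + 2) = √(2 + Q))
D(5, 0)*U(15) = √(2 + 15)/2 = √17/2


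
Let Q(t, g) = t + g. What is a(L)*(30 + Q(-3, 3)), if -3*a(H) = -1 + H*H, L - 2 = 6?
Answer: -630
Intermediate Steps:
L = 8 (L = 2 + 6 = 8)
a(H) = ⅓ - H²/3 (a(H) = -(-1 + H*H)/3 = -(-1 + H²)/3 = ⅓ - H²/3)
Q(t, g) = g + t
a(L)*(30 + Q(-3, 3)) = (⅓ - ⅓*8²)*(30 + (3 - 3)) = (⅓ - ⅓*64)*(30 + 0) = (⅓ - 64/3)*30 = -21*30 = -630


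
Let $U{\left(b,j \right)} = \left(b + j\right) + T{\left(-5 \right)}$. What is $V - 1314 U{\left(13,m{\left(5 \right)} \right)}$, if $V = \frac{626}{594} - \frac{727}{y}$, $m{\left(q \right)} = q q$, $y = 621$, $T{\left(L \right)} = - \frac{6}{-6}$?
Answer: $- \frac{116687408}{2277} \approx -51246.0$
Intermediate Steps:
$T{\left(L \right)} = 1$ ($T{\left(L \right)} = \left(-6\right) \left(- \frac{1}{6}\right) = 1$)
$m{\left(q \right)} = q^{2}$
$U{\left(b,j \right)} = 1 + b + j$ ($U{\left(b,j \right)} = \left(b + j\right) + 1 = 1 + b + j$)
$V = - \frac{266}{2277}$ ($V = \frac{626}{594} - \frac{727}{621} = 626 \cdot \frac{1}{594} - \frac{727}{621} = \frac{313}{297} - \frac{727}{621} = - \frac{266}{2277} \approx -0.11682$)
$V - 1314 U{\left(13,m{\left(5 \right)} \right)} = - \frac{266}{2277} - 1314 \left(1 + 13 + 5^{2}\right) = - \frac{266}{2277} - 1314 \left(1 + 13 + 25\right) = - \frac{266}{2277} - 51246 = - \frac{116687408}{2277}$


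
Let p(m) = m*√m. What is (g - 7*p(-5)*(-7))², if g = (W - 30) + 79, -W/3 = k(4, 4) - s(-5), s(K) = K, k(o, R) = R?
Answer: (22 - 245*I*√5)² ≈ -2.9964e+5 - 24105.0*I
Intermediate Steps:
p(m) = m^(3/2)
W = -27 (W = -3*(4 - 1*(-5)) = -3*(4 + 5) = -3*9 = -27)
g = 22 (g = (-27 - 30) + 79 = -57 + 79 = 22)
(g - 7*p(-5)*(-7))² = (22 - (-35)*I*√5*(-7))² = (22 + (35*I*√5)*(-7))² = (22 - 245*I*√5)²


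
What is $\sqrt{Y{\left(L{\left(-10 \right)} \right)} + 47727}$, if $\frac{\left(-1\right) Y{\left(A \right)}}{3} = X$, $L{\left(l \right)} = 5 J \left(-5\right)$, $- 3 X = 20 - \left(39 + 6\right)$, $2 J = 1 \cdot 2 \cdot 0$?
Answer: $\sqrt{47702} \approx 218.41$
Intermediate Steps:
$J = 0$ ($J = \frac{1 \cdot 2 \cdot 0}{2} = \frac{2 \cdot 0}{2} = \frac{1}{2} \cdot 0 = 0$)
$X = \frac{25}{3}$ ($X = - \frac{20 - \left(39 + 6\right)}{3} = - \frac{20 - 45}{3} = \left(- \frac{1}{3}\right) \left(-25\right) = \frac{25}{3} \approx 8.3333$)
$L{\left(l \right)} = 0$ ($L{\left(l \right)} = 5 \cdot 0 \left(-5\right) = 0 \left(-5\right) = 0$)
$Y{\left(A \right)} = -25$ ($Y{\left(A \right)} = \left(-3\right) \frac{25}{3} = -25$)
$\sqrt{Y{\left(L{\left(-10 \right)} \right)} + 47727} = \sqrt{-25 + 47727} = \sqrt{47702}$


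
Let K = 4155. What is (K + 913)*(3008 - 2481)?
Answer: 2670836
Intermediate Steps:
(K + 913)*(3008 - 2481) = (4155 + 913)*(3008 - 2481) = 5068*527 = 2670836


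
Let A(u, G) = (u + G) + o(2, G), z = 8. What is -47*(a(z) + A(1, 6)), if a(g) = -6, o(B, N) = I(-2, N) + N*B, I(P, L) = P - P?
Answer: -611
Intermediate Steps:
I(P, L) = 0
o(B, N) = B*N (o(B, N) = 0 + N*B = 0 + B*N = B*N)
A(u, G) = u + 3*G (A(u, G) = (u + G) + 2*G = (G + u) + 2*G = u + 3*G)
-47*(a(z) + A(1, 6)) = -47*(-6 + (1 + 3*6)) = -47*(-6 + (1 + 18)) = -47*(-6 + 19) = -47*13 = -611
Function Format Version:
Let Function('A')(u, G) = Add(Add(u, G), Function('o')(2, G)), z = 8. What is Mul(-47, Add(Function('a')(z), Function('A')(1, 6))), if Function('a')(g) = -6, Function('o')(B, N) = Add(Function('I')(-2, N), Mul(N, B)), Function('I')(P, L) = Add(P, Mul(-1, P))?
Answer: -611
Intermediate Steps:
Function('I')(P, L) = 0
Function('o')(B, N) = Mul(B, N) (Function('o')(B, N) = Add(0, Mul(N, B)) = Add(0, Mul(B, N)) = Mul(B, N))
Function('A')(u, G) = Add(u, Mul(3, G)) (Function('A')(u, G) = Add(Add(u, G), Mul(2, G)) = Add(Add(G, u), Mul(2, G)) = Add(u, Mul(3, G)))
Mul(-47, Add(Function('a')(z), Function('A')(1, 6))) = Mul(-47, Add(-6, Add(1, Mul(3, 6)))) = Mul(-47, Add(-6, Add(1, 18))) = Mul(-47, Add(-6, 19)) = Mul(-47, 13) = -611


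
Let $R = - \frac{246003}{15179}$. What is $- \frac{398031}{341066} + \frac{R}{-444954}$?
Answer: $- \frac{5209690430753}{4464234531691} \approx -1.167$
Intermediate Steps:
$R = - \frac{5721}{353}$ ($R = \left(-246003\right) \frac{1}{15179} = - \frac{5721}{353} \approx -16.207$)
$- \frac{398031}{341066} + \frac{R}{-444954} = - \frac{398031}{341066} - \frac{5721}{353 \left(-444954\right)} = \left(-398031\right) \frac{1}{341066} - - \frac{1907}{52356254} = - \frac{398031}{341066} + \frac{1907}{52356254} = - \frac{5209690430753}{4464234531691}$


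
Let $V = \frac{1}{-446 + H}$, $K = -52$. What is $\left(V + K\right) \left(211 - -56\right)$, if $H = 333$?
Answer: $- \frac{1569159}{113} \approx -13886.0$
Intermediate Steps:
$V = - \frac{1}{113}$ ($V = \frac{1}{-446 + 333} = \frac{1}{-113} = - \frac{1}{113} \approx -0.0088496$)
$\left(V + K\right) \left(211 - -56\right) = \left(- \frac{1}{113} - 52\right) \left(211 - -56\right) = - \frac{5877 \left(211 + 56\right)}{113} = \left(- \frac{5877}{113}\right) 267 = - \frac{1569159}{113}$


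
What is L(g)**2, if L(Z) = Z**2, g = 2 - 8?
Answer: 1296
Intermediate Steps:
g = -6
L(g)**2 = ((-6)**2)**2 = 36**2 = 1296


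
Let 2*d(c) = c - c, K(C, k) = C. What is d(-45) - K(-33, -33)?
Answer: 33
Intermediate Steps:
d(c) = 0 (d(c) = (c - c)/2 = (1/2)*0 = 0)
d(-45) - K(-33, -33) = 0 - 1*(-33) = 0 + 33 = 33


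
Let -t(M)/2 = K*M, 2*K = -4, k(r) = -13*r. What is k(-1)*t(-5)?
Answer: -260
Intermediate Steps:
K = -2 (K = (½)*(-4) = -2)
t(M) = 4*M (t(M) = -(-4)*M = 4*M)
k(-1)*t(-5) = (-13*(-1))*(4*(-5)) = 13*(-20) = -260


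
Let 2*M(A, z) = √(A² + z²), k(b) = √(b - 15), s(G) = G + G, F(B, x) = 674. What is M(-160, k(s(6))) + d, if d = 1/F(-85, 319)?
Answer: 1/674 + √25597/2 ≈ 79.997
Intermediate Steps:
s(G) = 2*G
d = 1/674 ≈ 0.0014837
k(b) = √(-15 + b)
M(A, z) = √(A² + z²)/2
M(-160, k(s(6))) + d = √((-160)² + (√(-15 + 2*6))²)/2 + 1/674 = √(25600 + (√(-15 + 12))²)/2 + 1/674 = √(25600 + (√(-3))²)/2 + 1/674 = √(25600 + (I*√3)²)/2 + 1/674 = √(25600 - 3)/2 + 1/674 = √25597/2 + 1/674 = 1/674 + √25597/2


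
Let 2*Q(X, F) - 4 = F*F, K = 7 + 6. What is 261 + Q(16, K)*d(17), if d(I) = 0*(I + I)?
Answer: 261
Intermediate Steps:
K = 13
d(I) = 0 (d(I) = 0*(2*I) = 0)
Q(X, F) = 2 + F²/2 (Q(X, F) = 2 + (F*F)/2 = 2 + F²/2)
261 + Q(16, K)*d(17) = 261 + (2 + (½)*13²)*0 = 261 + (2 + (½)*169)*0 = 261 + (2 + 169/2)*0 = 261 + (173/2)*0 = 261 + 0 = 261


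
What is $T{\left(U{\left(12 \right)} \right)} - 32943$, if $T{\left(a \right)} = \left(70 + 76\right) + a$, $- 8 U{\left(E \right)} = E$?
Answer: $- \frac{65597}{2} \approx -32799.0$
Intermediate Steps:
$U{\left(E \right)} = - \frac{E}{8}$
$T{\left(a \right)} = 146 + a$
$T{\left(U{\left(12 \right)} \right)} - 32943 = \left(146 - \frac{3}{2}\right) - 32943 = \frac{289}{2} - 32943 = - \frac{65597}{2}$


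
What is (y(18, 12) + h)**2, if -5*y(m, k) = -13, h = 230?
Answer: 1352569/25 ≈ 54103.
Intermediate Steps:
y(m, k) = 13/5 (y(m, k) = -1/5*(-13) = 13/5)
(y(18, 12) + h)**2 = (13/5 + 230)**2 = (1163/5)**2 = 1352569/25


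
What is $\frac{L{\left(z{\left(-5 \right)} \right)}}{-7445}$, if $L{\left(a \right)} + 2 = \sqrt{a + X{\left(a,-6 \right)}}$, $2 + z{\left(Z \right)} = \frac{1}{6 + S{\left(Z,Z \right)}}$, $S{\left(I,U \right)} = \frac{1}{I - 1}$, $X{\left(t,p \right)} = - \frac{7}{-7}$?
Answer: $\frac{2}{7445} - \frac{i \sqrt{1015}}{260575} \approx 0.00026864 - 0.00012226 i$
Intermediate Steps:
$X{\left(t,p \right)} = 1$ ($X{\left(t,p \right)} = \left(-7\right) \left(- \frac{1}{7}\right) = 1$)
$S{\left(I,U \right)} = \frac{1}{-1 + I}$
$z{\left(Z \right)} = -2 + \frac{1}{6 + \frac{1}{-1 + Z}}$
$L{\left(a \right)} = -2 + \sqrt{1 + a}$ ($L{\left(a \right)} = -2 + \sqrt{a + 1} = -2 + \sqrt{1 + a}$)
$\frac{L{\left(z{\left(-5 \right)} \right)}}{-7445} = \frac{-2 + \sqrt{1 + \frac{9 - -55}{-5 + 6 \left(-5\right)}}}{-7445} = \left(-2 + \sqrt{1 + \frac{9 + 55}{-5 - 30}}\right) \left(- \frac{1}{7445}\right) = \left(-2 + \sqrt{1 + \frac{1}{-35} \cdot 64}\right) \left(- \frac{1}{7445}\right) = \left(-2 + \sqrt{1 - \frac{64}{35}}\right) \left(- \frac{1}{7445}\right) = \left(-2 + \sqrt{- \frac{29}{35}}\right) \left(- \frac{1}{7445}\right) = \left(-2 + \frac{i \sqrt{1015}}{35}\right) \left(- \frac{1}{7445}\right) = \frac{2}{7445} - \frac{i \sqrt{1015}}{260575}$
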